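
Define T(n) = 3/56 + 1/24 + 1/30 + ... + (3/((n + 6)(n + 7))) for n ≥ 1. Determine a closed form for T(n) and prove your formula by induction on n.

We claim T(n) = 3n/(7(n + 7)) for all n ≥ 1.
Base step (n = 1): T(1) = 3/56, and the closed form gives 3/56. They agree.
Suppose the result is true for n = r, so T(r) = 3r/(7(r + 7)).
Then T(r+1) = T(r) + (3/((r + 7)(r + 8))) = (3r/(7(r + 7))) + (3/((r + 7)(r + 8))).
Simplifying, T(r+1) = 3(r + 1)/(7(r + 8)) = 3(r+1)/(7((r+1) + 7)),
which is the closed form with n = r+1.
By the principle of mathematical induction, the result holds for all n ≥ 1.

T(n) = 3n/(7(n + 7))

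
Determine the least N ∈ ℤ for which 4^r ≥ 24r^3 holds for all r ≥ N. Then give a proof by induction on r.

N = 7

At r = 6: 4096 < 5184, so the inequality fails and N ≥ 7. We prove 4^r ≥ 24r^3 for all r ≥ 7.
When r = 7: 4^r = 16384 and 24r^3 = 8232, so 16384 ≥ 8232.
For the inductive step, assume it holds for an arbitrary p ≥ 7, so 4^p ≥ 24p^3.
Then 4^(p + 1) = 4·(4^p) ≥ 4·(24p^3).
Also, for p ≥ 7 we have 4·(24p^3) ≥ 24(p+1)^3, since 4 ≥ (1 + 1/p)^3 for all p ≥ 7.
Combining, 4^(p + 1) ≥ 24(p+1)^3.
By the principle of mathematical induction, the result holds for all r ≥ 7.
Hence the smallest such N is 7.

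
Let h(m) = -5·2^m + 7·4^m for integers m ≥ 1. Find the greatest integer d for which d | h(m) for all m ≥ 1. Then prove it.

Computing the first values: h(1) = 18 and h(2) = 92; gcd(18, 92) = 2, so d ≤ 2.
We prove 2 | -5·2^m + 7·4^m for all m ≥ 1 by induction on m.
For the base case m = 1: h(1) = 18 = 2·(9), so 2 | h(1).
Suppose the result is true for m = p, i.e. 2 | h(p). Then
h(p+1) − 4·h(p) = (-5·2^(p+1) + 7·4^(p+1)) − 4·(-5·2^p + 7·4^p) = (-5)·2^p·(2 − 4) = (10)·2^p. Since 2 | h(p) by the inductive hypothesis, 2 | 4·h(p); and 2 | 10 since 10 = 2·5. Therefore 2 | h(p+1).
Hence, by induction on m, the claim holds for every m ≥ 1.
Therefore the largest such d is 2.

d = 2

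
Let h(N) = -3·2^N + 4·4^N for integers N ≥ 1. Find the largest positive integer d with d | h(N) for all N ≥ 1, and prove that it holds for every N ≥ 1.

d = 2

Computing the first values: h(1) = 10 and h(2) = 52; gcd(10, 52) = 2, so d ≤ 2.
We prove 2 | -3·2^N + 4·4^N for all N ≥ 1 by induction on N.
Base step (N = 1): h(1) = 10 = 2·(5), so 2 | h(1).
Inductive step: suppose the statement holds for some m ≥ 1, i.e. 2 | h(m). Then
h(m+1) − 4·h(m) = (-3·2^(m+1) + 4·4^(m+1)) − 4·(-3·2^m + 4·4^m) = (-3)·2^m·(2 − 4) = (6)·2^m. Since 2 | h(m) by the inductive hypothesis, 2 | 4·h(m); and 2 | 6 since 6 = 2·3. Therefore 2 | h(m+1).
By induction, the statement is established for all N ≥ 1.
Therefore the largest such d is 2.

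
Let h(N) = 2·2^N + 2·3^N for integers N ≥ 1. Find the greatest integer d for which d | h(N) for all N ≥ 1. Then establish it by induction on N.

d = 2

Computing the first values: h(1) = 10 and h(2) = 26; gcd(10, 26) = 2, so d ≤ 2.
We prove 2 | 2·2^N + 2·3^N for all N ≥ 1 by induction on N.
When N = 1: h(1) = 10 = 2·(5), so 2 | h(1).
For the inductive step, assume it holds for an arbitrary i ≥ 1, i.e. 2 | h(i). Then
h(i+1) − 3·h(i) = (2·2^(i+1) + 2·3^(i+1)) − 3·(2·2^i + 2·3^i) = (2)·2^i·(2 − 3) = (-2)·2^i. Since 2 | h(i) by the inductive hypothesis, 2 | 3·h(i); and 2 | -2 since -2 = 2·-1. Therefore 2 | h(i+1).
Hence, by induction on N, the claim holds for every N ≥ 1.
Therefore the largest such d is 2.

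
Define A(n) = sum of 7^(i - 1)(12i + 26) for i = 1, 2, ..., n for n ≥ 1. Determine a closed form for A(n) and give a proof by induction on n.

A(n) = 2·7^n(n + 2) - 4

We claim A(n) = 2·7^n(n + 2) - 4 for all n ≥ 1.
Base step (n = 1): A(1) = 38, and the closed form gives 38. They agree.
Inductive step: suppose the statement holds for some i ≥ 1, so A(i) = 2·7^i(i + 2) - 4.
Then A(i+1) = A(i) + (7^i(12i + 38)) = (2·7^i(i + 2) - 4) + (7^i(12i + 38)).
Simplifying, A(i+1) = 14·7^i·i + 42·7^i - 4 = 2·7^(i+1)((i+1) + 2) - 4,
which is the closed form with n = i+1.
By the principle of mathematical induction, the result holds for all n ≥ 1.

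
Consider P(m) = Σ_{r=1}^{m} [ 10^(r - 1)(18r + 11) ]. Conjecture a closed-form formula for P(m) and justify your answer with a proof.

We claim P(m) = 10^m(2m + 1) - 1 for all m ≥ 1.
Base case (m = 1): P(1) = 29, and the closed form gives 29. They agree.
For the inductive step, assume it holds for an arbitrary r ≥ 1, so P(r) = 10^r(2r + 1) - 1.
Then P(r+1) = P(r) + (10^r(18r + 29)) = (10^r(2r + 1) - 1) + (10^r(18r + 29)).
Simplifying, P(r+1) = 20·10^r·r + 30·10^r - 1 = 10^(r+1)(2(r+1) + 1) - 1,
which is the closed form with m = r+1.
By the principle of mathematical induction, the result holds for all m ≥ 1.

P(m) = 10^m(2m + 1) - 1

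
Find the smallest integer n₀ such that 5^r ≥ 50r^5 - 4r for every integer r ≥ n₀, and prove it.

At r = 9: 1953125 < 2952414, so the inequality fails and n₀ ≥ 10. We prove 5^r ≥ 50r^5 - 4r for all r ≥ 10.
Base case (r = 10): 5^r = 9765625 and 50r^5 - 4r = 4999960, so 9765625 ≥ 4999960.
Inductive step: assume the claim holds for r = i, so 5^i ≥ 50i^5 - 4i.
Then 5^(i + 1) = 5·(5^i) ≥ 5·(50i^5 - 4i).
Also, for i ≥ 10 we have 5·(50i^5 - 4i) ≥ 50(i+1)^5 - 4(i+1), since 5·(50i^5 - 4i) − (50(i+1)^5 - 4(i+1)) = 200i^5 - 250i^4 - 500i^3 - 500i^2 - 266i - 46, which is nonnegative for all i ≥ 10.
Combining, 5^(i + 1) ≥ 50(i+1)^5 - 4(i+1).
By the principle of mathematical induction, the result holds for all r ≥ 10.
Hence the smallest such n₀ is 10.

n₀ = 10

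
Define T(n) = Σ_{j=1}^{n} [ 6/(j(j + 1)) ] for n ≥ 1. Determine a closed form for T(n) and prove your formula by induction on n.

T(n) = 6n/(n + 1)

We claim T(n) = 6n/(n + 1) for all n ≥ 1.
Base step (n = 1): T(1) = 3, and the closed form gives 3. They agree.
For the inductive step, assume it holds for an arbitrary j ≥ 1, so T(j) = 6j/(j + 1).
Then T(j+1) = T(j) + (6/((j + 1)(j + 2))) = (6j/(j + 1)) + (6/((j + 1)(j + 2))).
Simplifying, T(j+1) = 6(j + 1)/(j + 2) = 6(j+1)/((j+1) + 1),
which is the closed form with n = j+1.
Hence, by induction on n, the claim holds for every n ≥ 1.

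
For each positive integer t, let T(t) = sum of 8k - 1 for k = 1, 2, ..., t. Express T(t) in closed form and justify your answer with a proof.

T(t) = t(4t + 3)

We claim T(t) = t(4t + 3) for all t ≥ 1.
When t = 1: T(1) = 7, and the closed form gives 7. They agree.
For the inductive step, assume it holds for an arbitrary k ≥ 1, so T(k) = k(4k + 3).
Then T(k+1) = T(k) + (8k + 7) = (k(4k + 3)) + (8k + 7).
Simplifying, T(k+1) = (k + 1)(4k + 7) = (k+1)(4(k+1) + 3),
which is the closed form with t = k+1.
This completes the induction.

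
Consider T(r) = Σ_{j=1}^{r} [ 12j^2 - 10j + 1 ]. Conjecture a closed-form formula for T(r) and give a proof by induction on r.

We claim T(r) = r(4r^2 + r - 2) for all r ≥ 1.
Base case (r = 1): T(1) = 3, and the closed form gives 3. They agree.
For the inductive step, assume it holds for an arbitrary j ≥ 1, so T(j) = j(4j^2 + j - 2).
Then T(j+1) = T(j) + (12j^2 + 14j + 3) = (j(4j^2 + j - 2)) + (12j^2 + 14j + 3).
Simplifying, T(j+1) = (j + 1)(4j^2 + 9j + 3) = (j+1)(4(j+1)^2 + (j+1) - 2),
which is the closed form with r = j+1.
By the principle of mathematical induction, the result holds for all r ≥ 1.

T(r) = r(4r^2 + r - 2)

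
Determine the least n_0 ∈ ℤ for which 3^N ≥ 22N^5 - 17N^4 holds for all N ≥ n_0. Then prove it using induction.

n_0 = 16

At N = 15: 14348907 < 15845625, so the inequality fails and n_0 ≥ 16. We prove 3^N ≥ 22N^5 - 17N^4 for all N ≥ 16.
Base case (N = 16): 3^N = 43046721 and 22N^5 - 17N^4 = 21954560, so 43046721 ≥ 21954560.
For the inductive step, assume it holds for an arbitrary k ≥ 16, so 3^k ≥ 22k^5 - 17k^4.
Then 3^(k + 1) = 3·(3^k) ≥ 3·(22k^5 - 17k^4).
Also, for k ≥ 16 we have 3·(22k^5 - 17k^4) ≥ 22(k+1)^5 - 17(k+1)^4, since 3·(22k^5 - 17k^4) − (22(k+1)^5 - 17(k+1)^4) = 44k^5 - 144k^4 - 152k^3 - 118k^2 - 42k - 5, which is nonnegative for all k ≥ 16.
Combining, 3^(k + 1) ≥ 22(k+1)^5 - 17(k+1)^4.
By the principle of mathematical induction, the result holds for all N ≥ 16.
Hence the smallest such n_0 is 16.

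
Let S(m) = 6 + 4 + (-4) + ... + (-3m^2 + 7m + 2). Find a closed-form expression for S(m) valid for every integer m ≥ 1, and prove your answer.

S(m) = -m(m^2 - 2m - 5)

We claim S(m) = -m(m^2 - 2m - 5) for all m ≥ 1.
Base step (m = 1): S(1) = 6, and the closed form gives 6. They agree.
Suppose the result is true for m = i, so S(i) = i(-i^2 + 2i + 5).
Then S(i+1) = S(i) + (-3i^2 + i + 6) = (i(-i^2 + 2i + 5)) + (-3i^2 + i + 6).
Simplifying, S(i+1) = -(i + 1)(i^2 - 6) = -(i+1)((i+1)^2 - 2(i+1) - 5),
which is the closed form with m = i+1.
This completes the induction.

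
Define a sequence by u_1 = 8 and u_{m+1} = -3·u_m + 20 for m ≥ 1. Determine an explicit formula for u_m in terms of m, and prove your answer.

u_m = -(-3)^m + 5

Computing the first terms: u_1 = 8, u_2 = -4, u_3 = 32. This suggests u_m = -(-3)^m + 5.
Base step (m = 1): the formula gives 8 = 8 = u_1.
Inductive step: suppose the statement holds for some r ≥ 1, so u_r = -(-3)^r + 5.
Then u_{r+1} = -3·u_r + 20 = -3·(-(-3)^r + 5) + 20 = -(-3)^(r + 1) + 5,
which is the claimed formula at m = r+1.
By induction, the statement is established for all m ≥ 1.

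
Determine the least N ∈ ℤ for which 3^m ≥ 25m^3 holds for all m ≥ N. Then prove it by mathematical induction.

N = 9

At m = 8: 6561 < 12800, so the inequality fails and N ≥ 9. We prove 3^m ≥ 25m^3 for all m ≥ 9.
When m = 9: 3^m = 19683 and 25m^3 = 18225, so 19683 ≥ 18225.
For the inductive step, assume it holds for an arbitrary k ≥ 9, so 3^k ≥ 25k^3.
Then 3^(k + 1) = 3·(3^k) ≥ 3·(25k^3).
Also, for k ≥ 9 we have 3·(25k^3) ≥ 25(k+1)^3, since 3 ≥ (1 + 1/k)^3 for all k ≥ 9.
Combining, 3^(k + 1) ≥ 25(k+1)^3.
By induction, the statement is established for all m ≥ 9.
Hence the smallest such N is 9.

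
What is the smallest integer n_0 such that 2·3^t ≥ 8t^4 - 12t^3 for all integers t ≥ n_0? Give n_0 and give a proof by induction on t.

n_0 = 10

At t = 9: 39366 < 43740, so the inequality fails and n_0 ≥ 10. We prove 2·3^t ≥ 8t^4 - 12t^3 for all t ≥ 10.
Base step (t = 10): 2·3^t = 118098 and 8t^4 - 12t^3 = 68000, so 118098 ≥ 68000.
Inductive step: suppose the statement holds for some i ≥ 10, so 2·3^i ≥ 8i^4 - 12i^3.
Then 2·3^(i + 1) = 3·(2·3^i) ≥ 3·(8i^4 - 12i^3).
Also, for i ≥ 10 we have 3·(8i^4 - 12i^3) ≥ 8(i+1)^4 - 12(i+1)^3, since 3·(8i^4 - 12i^3) − (8(i+1)^4 - 12(i+1)^3) = 16i^4 - 56i^3 - 12i^2 + 4i + 4, which is nonnegative for all i ≥ 10.
Combining, 2·3^(i + 1) ≥ 8(i+1)^4 - 12(i+1)^3.
By the principle of mathematical induction, the result holds for all t ≥ 10.
Hence the smallest such n_0 is 10.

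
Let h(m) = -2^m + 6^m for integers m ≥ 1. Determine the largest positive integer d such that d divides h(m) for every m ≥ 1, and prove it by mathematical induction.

d = 4

Computing the first values: h(1) = 4 and h(2) = 32; gcd(4, 32) = 4, so d ≤ 4.
We prove 4 | -2^m + 6^m for all m ≥ 1 by induction on m.
For the base case m = 1: h(1) = 4 = 4·(1), so 4 | h(1).
Inductive step: suppose the statement holds for some j ≥ 1, i.e. 4 | h(j). Then
6^{j+1} − 2^{j+1} = 6·6^j − 2·2^j = 6·(6^j − 2^j) + (4)·2^j. The first term is divisible by 4 by the inductive hypothesis, and the second term (4)·2^j is divisible by 4 since 4 | 4. Hence 4 | h(j+1).
This completes the induction.
Therefore the largest such d is 4.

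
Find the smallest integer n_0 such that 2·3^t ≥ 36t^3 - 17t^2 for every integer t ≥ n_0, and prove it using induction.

At t = 8: 13122 < 17344, so the inequality fails and n_0 ≥ 9. We prove 2·3^t ≥ 36t^3 - 17t^2 for all t ≥ 9.
Base case (t = 9): 2·3^t = 39366 and 36t^3 - 17t^2 = 24867, so 39366 ≥ 24867.
Suppose the result is true for t = p, so 2·3^p ≥ 36p^3 - 17p^2.
Then 2·3^(p + 1) = 3·(2·3^p) ≥ 3·(36p^3 - 17p^2).
Also, for p ≥ 9 we have 3·(36p^3 - 17p^2) ≥ 36(p+1)^3 - 17(p+1)^2, since 3·(36p^3 - 17p^2) − (36(p+1)^3 - 17(p+1)^2) = 72p^3 - 142p^2 - 74p - 19, which is nonnegative for all p ≥ 9.
Combining, 2·3^(p + 1) ≥ 36(p+1)^3 - 17(p+1)^2.
By induction, the statement is established for all t ≥ 9.
Hence the smallest such n_0 is 9.

n_0 = 9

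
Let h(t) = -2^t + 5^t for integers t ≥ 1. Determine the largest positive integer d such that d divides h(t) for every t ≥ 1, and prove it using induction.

Computing the first values: h(1) = 3 and h(2) = 21; gcd(3, 21) = 3, so d ≤ 3.
We prove 3 | -2^t + 5^t for all t ≥ 1 by induction on t.
When t = 1: h(1) = 3 = 3·(1), so 3 | h(1).
Inductive step: suppose the statement holds for some i ≥ 1, i.e. 3 | h(i). Then
5^{i+1} − 2^{i+1} = 5·5^i − 2·2^i = 5·(5^i − 2^i) + (3)·2^i. The first term is divisible by 3 by the inductive hypothesis, and the second term (3)·2^i is divisible by 3 since 3 | 3. Hence 3 | h(i+1).
This completes the induction.
Therefore the largest such d is 3.

d = 3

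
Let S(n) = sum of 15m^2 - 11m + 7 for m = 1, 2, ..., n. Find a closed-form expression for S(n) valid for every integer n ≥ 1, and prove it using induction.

We claim S(n) = n(5n^2 + 2n + 4) for all n ≥ 1.
Base step (n = 1): S(1) = 11, and the closed form gives 11. They agree.
Suppose the result is true for n = m, so S(m) = m(5m^2 + 2m + 4).
Then S(m+1) = S(m) + (15m^2 + 19m + 11) = (m(5m^2 + 2m + 4)) + (15m^2 + 19m + 11).
Simplifying, S(m+1) = (m + 1)(5m^2 + 12m + 11) = (m+1)(5(m+1)^2 + 2(m+1) + 4),
which is the closed form with n = m+1.
This completes the induction.

S(n) = n(5n^2 + 2n + 4)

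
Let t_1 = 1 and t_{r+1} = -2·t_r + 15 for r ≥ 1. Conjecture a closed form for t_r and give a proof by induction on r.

t_r = -(-2)^(r + 1) + 5

Computing the first terms: t_1 = 1, t_2 = 13, t_3 = -11. This suggests t_r = -(-2)^(r + 1) + 5.
For the base case r = 1: the formula gives 1 = 1 = t_1.
For the inductive step, assume it holds for an arbitrary j ≥ 1, so t_j = -(-2)^(j + 1) + 5.
Then t_{j+1} = -2·t_j + 15 = -2·(-(-2)^(j + 1) + 5) + 15 = -(-2)^(j + 2) + 5 = -(-2)^((j+1) + 1) + 5,
which is the claimed formula at r = j+1.
Hence, by induction on r, the claim holds for every r ≥ 1.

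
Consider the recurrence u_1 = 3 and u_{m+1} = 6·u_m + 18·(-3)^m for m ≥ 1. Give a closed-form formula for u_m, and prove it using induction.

u_m = -2(-3)^m - 3·6^(m - 1)

Computing the first terms: u_1 = 3, u_2 = -36, u_3 = -54. This suggests u_m = -2(-3)^m - 3·6^(m - 1).
When m = 1: the formula gives 3 = 3 = u_1.
Inductive step: suppose the statement holds for some j ≥ 1, so u_j = -2(-3)^j - 3·6^(j - 1).
Then u_{j+1} = 6·u_j + 18·(-3)^j = 6·(-2(-3)^j - 3·6^(j - 1)) + 18·(-3)^j = -2(-3)^(j + 1) - 3·6^j = -2(-3)^(j+1) - 3·6^((j+1) - 1),
which is the claimed formula at m = j+1.
Hence, by induction on m, the claim holds for every m ≥ 1.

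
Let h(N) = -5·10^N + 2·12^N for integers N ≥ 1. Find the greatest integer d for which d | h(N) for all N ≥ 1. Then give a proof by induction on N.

d = 2

Computing the first values: h(1) = -26 and h(2) = -212; gcd(-26, -212) = 2, so d ≤ 2.
We prove 2 | -5·10^N + 2·12^N for all N ≥ 1 by induction on N.
Base case (N = 1): h(1) = -26 = 2·(-13), so 2 | h(1).
Suppose the result is true for N = k, i.e. 2 | h(k). Then
h(k+1) − 12·h(k) = (-5·10^(k+1) + 2·12^(k+1)) − 12·(-5·10^k + 2·12^k) = (-5)·10^k·(10 − 12) = (10)·10^k. Since 2 | h(k) by the inductive hypothesis, 2 | 12·h(k); and 2 | 10 since 10 = 2·5. Therefore 2 | h(k+1).
This completes the induction.
Therefore the largest such d is 2.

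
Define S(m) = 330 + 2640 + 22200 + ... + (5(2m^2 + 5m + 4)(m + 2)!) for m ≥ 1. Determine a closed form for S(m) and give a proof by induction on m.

We claim S(m) = (10m + 5)(m + 3)! - 30 for all m ≥ 1.
When m = 1: S(1) = 330, and the closed form gives 330. They agree.
For the inductive step, assume it holds for an arbitrary j ≥ 1, so S(j) = (10j + 5)(j + 3)! - 30.
Then S(j+1) = S(j) + (5(2j^2 + 9j + 11)(j + 3)!) = ((10j + 5)(j + 3)! - 30) + (5(2j^2 + 9j + 11)(j + 3)!).
Simplifying, S(j+1) = (10(j+1) + 5)((j+1) + 3)! - 30,
which is the closed form with m = j+1.
This completes the induction.

S(m) = (10m + 5)(m + 3)! - 30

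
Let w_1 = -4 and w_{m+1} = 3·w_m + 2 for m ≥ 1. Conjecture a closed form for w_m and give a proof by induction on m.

w_m = -3^m - 1

Computing the first terms: w_1 = -4, w_2 = -10, w_3 = -28. This suggests w_m = -3^m - 1.
For the base case m = 1: the formula gives -4 = -4 = w_1.
Inductive step: assume the claim holds for m = p, so w_p = -3^p - 1.
Then w_{p+1} = 3·w_p + 2 = 3·(-3^p - 1) + 2 = -3^(p + 1) - 1,
which is the claimed formula at m = p+1.
This completes the induction.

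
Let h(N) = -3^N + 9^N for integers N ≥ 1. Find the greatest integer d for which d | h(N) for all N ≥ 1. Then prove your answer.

Computing the first values: h(1) = 6 and h(2) = 72; gcd(6, 72) = 6, so d ≤ 6.
We prove 6 | -3^N + 9^N for all N ≥ 1 by induction on N.
Base case (N = 1): h(1) = 6 = 6·(1), so 6 | h(1).
Inductive step: assume the claim holds for N = m, i.e. 6 | h(m). Then
9^{m+1} − 3^{m+1} = 9·9^m − 3·3^m = 9·(9^m − 3^m) + (6)·3^m. The first term is divisible by 6 by the inductive hypothesis, and the second term (6)·3^m is divisible by 6 since 6 | 6. Hence 6 | h(m+1).
This completes the induction.
Therefore the largest such d is 6.

d = 6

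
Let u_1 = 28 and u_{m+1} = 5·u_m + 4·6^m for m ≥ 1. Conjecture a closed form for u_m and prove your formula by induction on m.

Computing the first terms: u_1 = 28, u_2 = 164, u_3 = 964. This suggests u_m = 4·5^(m - 1) + 4·6^m.
Base step (m = 1): the formula gives 28 = 28 = u_1.
Inductive step: assume the claim holds for m = p, so u_p = 4·5^(p - 1) + 4·6^p.
Then u_{p+1} = 5·u_p + 4·6^p = 5·(4·5^(p - 1) + 4·6^p) + 4·6^p = 4·5^p + 4·6^(p + 1) = 4·5^((p+1) - 1) + 4·6^(p+1),
which is the claimed formula at m = p+1.
Hence, by induction on m, the claim holds for every m ≥ 1.

u_m = 4·5^(m - 1) + 4·6^m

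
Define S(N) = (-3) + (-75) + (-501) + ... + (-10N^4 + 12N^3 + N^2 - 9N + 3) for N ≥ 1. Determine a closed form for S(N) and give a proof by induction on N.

S(N) = -N(2N^4 + 2N^3 - 3N^2 + N + 1)

We claim S(N) = -N(2N^4 + 2N^3 - 3N^2 + N + 1) for all N ≥ 1.
When N = 1: S(1) = -3, and the closed form gives -3. They agree.
Suppose the result is true for N = r, so S(r) = r(-2r^4 - 2r^3 + 3r^2 - r - 1).
Then S(r+1) = S(r) + (-10r^4 - 28r^3 - 23r^2 - 11r - 3) = (r(-2r^4 - 2r^3 + 3r^2 - r - 1)) + (-10r^4 - 28r^3 - 23r^2 - 11r - 3).
Simplifying, S(r+1) = -(r + 1)(2r^4 + 10r^3 + 15r^2 + 9r + 3) = -(r+1)(2(r+1)^4 + 2(r+1)^3 - 3(r+1)^2 + (r+1) + 1),
which is the closed form with N = r+1.
This completes the induction.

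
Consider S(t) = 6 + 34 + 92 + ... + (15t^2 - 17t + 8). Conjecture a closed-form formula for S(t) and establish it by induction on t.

S(t) = t(5t^2 - t + 2)

We claim S(t) = t(5t^2 - t + 2) for all t ≥ 1.
When t = 1: S(1) = 6, and the closed form gives 6. They agree.
For the inductive step, assume it holds for an arbitrary p ≥ 1, so S(p) = p(5p^2 - p + 2).
Then S(p+1) = S(p) + (15p^2 + 13p + 6) = (p(5p^2 - p + 2)) + (15p^2 + 13p + 6).
Simplifying, S(p+1) = (p + 1)(5p^2 + 9p + 6) = (p+1)(5(p+1)^2 - (p+1) + 2),
which is the closed form with t = p+1.
By the principle of mathematical induction, the result holds for all t ≥ 1.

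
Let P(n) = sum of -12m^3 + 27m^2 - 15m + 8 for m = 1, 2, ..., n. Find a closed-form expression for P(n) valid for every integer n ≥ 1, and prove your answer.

P(n) = -n(3n^3 - 3n^2 - 3n - 5)

We claim P(n) = -n(3n^3 - 3n^2 - 3n - 5) for all n ≥ 1.
When n = 1: P(1) = 8, and the closed form gives 8. They agree.
Suppose the result is true for n = m, so P(m) = m(-3m^3 + 3m^2 + 3m + 5).
Then P(m+1) = P(m) + (-12m^3 - 9m^2 + 3m + 8) = (m(-3m^3 + 3m^2 + 3m + 5)) + (-12m^3 - 9m^2 + 3m + 8).
Simplifying, P(m+1) = -(m + 1)(3m^3 + 6m^2 - 8) = -(m+1)(3(m+1)^3 - 3(m+1)^2 - 3(m+1) - 5),
which is the closed form with n = m+1.
This completes the induction.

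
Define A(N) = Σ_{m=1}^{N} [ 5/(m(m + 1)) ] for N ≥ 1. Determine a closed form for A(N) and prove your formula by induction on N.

A(N) = 5N/(N + 1)

We claim A(N) = 5N/(N + 1) for all N ≥ 1.
Base case (N = 1): A(1) = 5/2, and the closed form gives 5/2. They agree.
Suppose the result is true for N = m, so A(m) = 5m/(m + 1).
Then A(m+1) = A(m) + (5/((m + 1)(m + 2))) = (5m/(m + 1)) + (5/((m + 1)(m + 2))).
Simplifying, A(m+1) = 5(m + 1)/(m + 2) = 5(m+1)/((m+1) + 1),
which is the closed form with N = m+1.
Hence, by induction on N, the claim holds for every N ≥ 1.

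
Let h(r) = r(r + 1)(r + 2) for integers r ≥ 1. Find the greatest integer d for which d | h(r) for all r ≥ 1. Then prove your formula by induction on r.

d = 6

Computing the first values: h(1) = 6 and h(2) = 24; gcd(6, 24) = 6, so d ≤ 6.
We prove 6 | r(r + 1)(r + 2) for all r ≥ 1 by induction on r.
When r = 1: h(1) = 6 = 6·(1), so 6 | h(1).
Suppose the result is true for r = j, i.e. 6 | h(j). Then
h(j+1) − h(j) = (j+1)·(j+2)·(j+3) − j·(j+1)·(j+2) = (j+1)·(j+2)·[(j+3) − j] = 3·(j+1)·(j+2). The product of 2 consecutive integers is divisible by (2)! = 2, so h(j+1) − h(j) is divisible by 3·2 = 6. By the inductive hypothesis 6 | h(j), hence 6 | h(j+1).
By induction, the statement is established for all r ≥ 1.
Therefore the largest such d is 6.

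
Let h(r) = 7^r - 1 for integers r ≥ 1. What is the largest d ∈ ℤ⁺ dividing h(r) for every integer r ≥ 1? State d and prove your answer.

d = 6

Computing the first values: h(1) = 6 and h(2) = 48; gcd(6, 48) = 6, so d ≤ 6.
We prove 6 | 7^r - 1 for all r ≥ 1 by induction on r.
For the base case r = 1: h(1) = 6 = 6·(1), so 6 | h(1).
For the inductive step, assume it holds for an arbitrary p ≥ 1, i.e. 6 | h(p). Then
7^{p+1} − 1^{p+1} = 7·7^p − 1·1^p = 7·(7^p − 1^p) + (6)·1^p. The first term is divisible by 6 by the inductive hypothesis, and the second term (6)·1^p is divisible by 6 since 6 | 6. Hence 6 | h(p+1).
This completes the induction.
Therefore the largest such d is 6.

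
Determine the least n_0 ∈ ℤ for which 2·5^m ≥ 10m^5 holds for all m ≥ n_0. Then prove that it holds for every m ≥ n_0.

n_0 = 8

At m = 7: 156250 < 168070, so the inequality fails and n_0 ≥ 8. We prove 2·5^m ≥ 10m^5 for all m ≥ 8.
Base case (m = 8): 2·5^m = 781250 and 10m^5 = 327680, so 781250 ≥ 327680.
Suppose the result is true for m = k, so 2·5^k ≥ 10k^5.
Then 2·5^(k + 1) = 5·(2·5^k) ≥ 5·(10k^5).
Also, for k ≥ 8 we have 5·(10k^5) ≥ 10(k+1)^5, since 5 ≥ (1 + 1/k)^5 for all k ≥ 8.
Combining, 2·5^(k + 1) ≥ 10(k+1)^5.
By the principle of mathematical induction, the result holds for all m ≥ 8.
Hence the smallest such n_0 is 8.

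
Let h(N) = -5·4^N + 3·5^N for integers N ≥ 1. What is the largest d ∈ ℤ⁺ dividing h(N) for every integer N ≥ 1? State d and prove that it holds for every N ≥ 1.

d = 5

Computing the first values: h(1) = -5 and h(2) = -5; gcd(-5, -5) = 5, so d ≤ 5.
We prove 5 | -5·4^N + 3·5^N for all N ≥ 1 by induction on N.
When N = 1: h(1) = -5 = 5·(-1), so 5 | h(1).
Inductive step: suppose the statement holds for some m ≥ 1, i.e. 5 | h(m). Then
h(m+1) − 5·h(m) = (-5·4^(m+1) + 3·5^(m+1)) − 5·(-5·4^m + 3·5^m) = (-5)·4^m·(4 − 5) = (5)·4^m. Since 5 | h(m) by the inductive hypothesis, 5 | 5·h(m); and 5 | 5 since 5 = 5·1. Therefore 5 | h(m+1).
Hence, by induction on N, the claim holds for every N ≥ 1.
Therefore the largest such d is 5.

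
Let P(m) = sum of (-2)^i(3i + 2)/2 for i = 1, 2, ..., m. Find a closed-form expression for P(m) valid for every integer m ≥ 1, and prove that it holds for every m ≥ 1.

We claim P(m) = (-2)^m(m + 1) - 1 for all m ≥ 1.
Base step (m = 1): P(1) = -5, and the closed form gives -5. They agree.
Inductive step: suppose the statement holds for some i ≥ 1, so P(i) = (-2)^i(i + 1) - 1.
Then P(i+1) = P(i) + ((-2)^i(-3i - 5)) = ((-2)^i(i + 1) - 1) + ((-2)^i(-3i - 5)).
Simplifying, P(i+1) = -2(-2)^i·i - 4(-2)^i - 1 = (-2)^(i+1)((i+1) + 1) - 1,
which is the closed form with m = i+1.
Hence, by induction on m, the claim holds for every m ≥ 1.

P(m) = (-2)^m(m + 1) - 1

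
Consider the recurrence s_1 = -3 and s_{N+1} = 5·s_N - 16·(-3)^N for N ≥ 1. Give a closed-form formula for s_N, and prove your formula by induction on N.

Computing the first terms: s_1 = -3, s_2 = 33, s_3 = 21. This suggests s_N = 2(-3)^N + 3·5^(N - 1).
Base case (N = 1): the formula gives -3 = -3 = s_1.
For the inductive step, assume it holds for an arbitrary r ≥ 1, so s_r = 2(-3)^r + 3·5^(r - 1).
Then s_{r+1} = 5·s_r - 16·(-3)^r = 5·(2(-3)^r + 3·5^(r - 1)) - 16·(-3)^r = 2(-3)^(r + 1) + 3·5^r = 2(-3)^(r+1) + 3·5^((r+1) - 1),
which is the claimed formula at N = r+1.
By the principle of mathematical induction, the result holds for all N ≥ 1.

s_N = 2(-3)^N + 3·5^(N - 1)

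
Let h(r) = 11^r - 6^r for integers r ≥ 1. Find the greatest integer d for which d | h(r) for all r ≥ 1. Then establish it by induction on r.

d = 5

Computing the first values: h(1) = 5 and h(2) = 85; gcd(5, 85) = 5, so d ≤ 5.
We prove 5 | 11^r - 6^r for all r ≥ 1 by induction on r.
Base step (r = 1): h(1) = 5 = 5·(1), so 5 | h(1).
For the inductive step, assume it holds for an arbitrary j ≥ 1, i.e. 5 | h(j). Then
11^{j+1} − 6^{j+1} = 11·11^j − 6·6^j = 11·(11^j − 6^j) + (5)·6^j. The first term is divisible by 5 by the inductive hypothesis, and the second term (5)·6^j is divisible by 5 since 5 | 5. Hence 5 | h(j+1).
By the principle of mathematical induction, the result holds for all r ≥ 1.
Therefore the largest such d is 5.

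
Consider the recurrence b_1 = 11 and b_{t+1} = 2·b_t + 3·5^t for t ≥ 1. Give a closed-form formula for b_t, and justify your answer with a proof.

Computing the first terms: b_1 = 11, b_2 = 37, b_3 = 149. This suggests b_t = 3·2^t + 5^t.
Base step (t = 1): the formula gives 11 = 11 = b_1.
Inductive step: assume the claim holds for t = r, so b_r = 3·2^r + 5^r.
Then b_{r+1} = 2·b_r + 3·5^r = 2·(3·2^r + 5^r) + 3·5^r = 3·2^(r + 1) + 5^(r + 1),
which is the claimed formula at t = r+1.
Hence, by induction on t, the claim holds for every t ≥ 1.

b_t = 3·2^t + 5^t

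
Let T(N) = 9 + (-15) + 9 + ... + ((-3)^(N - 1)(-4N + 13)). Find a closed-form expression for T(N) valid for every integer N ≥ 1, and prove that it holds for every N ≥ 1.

T(N) = (-3)^N(N - 3) + 3

We claim T(N) = (-3)^N(N - 3) + 3 for all N ≥ 1.
Base step (N = 1): T(1) = 9, and the closed form gives 9. They agree.
For the inductive step, assume it holds for an arbitrary i ≥ 1, so T(i) = (-3)^i(i - 3) + 3.
Then T(i+1) = T(i) + ((-3)^i(-4i + 9)) = ((-3)^i(i - 3) + 3) + ((-3)^i(-4i + 9)).
Simplifying, T(i+1) = -3(-3)^i·i + 6(-3)^i + 3 = (-3)^(i+1)((i+1) - 3) + 3,
which is the closed form with N = i+1.
By the principle of mathematical induction, the result holds for all N ≥ 1.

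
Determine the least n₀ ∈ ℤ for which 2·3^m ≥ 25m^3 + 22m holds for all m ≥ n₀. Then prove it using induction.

At m = 7: 4374 < 8729, so the inequality fails and n₀ ≥ 8. We prove 2·3^m ≥ 25m^3 + 22m for all m ≥ 8.
Base step (m = 8): 2·3^m = 13122 and 25m^3 + 22m = 12976, so 13122 ≥ 12976.
Inductive step: suppose the statement holds for some p ≥ 8, so 2·3^p ≥ 25p^3 + 22p.
Then 2·3^(p + 1) = 3·(2·3^p) ≥ 3·(25p^3 + 22p).
Also, for p ≥ 8 we have 3·(25p^3 + 22p) ≥ 25(p+1)^3 + 22(p+1), since 3·(25p^3 + 22p) − (25(p+1)^3 + 22(p+1)) = 50p^3 - 75p^2 - 31p - 47, which is nonnegative for all p ≥ 8.
Combining, 2·3^(p + 1) ≥ 25(p+1)^3 + 22(p+1).
Hence, by induction on m, the claim holds for every m ≥ 8.
Hence the smallest such n₀ is 8.

n₀ = 8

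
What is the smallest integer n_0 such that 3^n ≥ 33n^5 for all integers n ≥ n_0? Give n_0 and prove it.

At n = 15: 14348907 < 25059375, so the inequality fails and n_0 ≥ 16. We prove 3^n ≥ 33n^5 for all n ≥ 16.
For the base case n = 16: 3^n = 43046721 and 33n^5 = 34603008, so 43046721 ≥ 34603008.
Inductive step: assume the claim holds for n = m, so 3^m ≥ 33m^5.
Then 3^(m + 1) = 3·(3^m) ≥ 3·(33m^5).
Also, for m ≥ 16 we have 3·(33m^5) ≥ 33(m+1)^5, since 3 ≥ (1 + 1/m)^5 for all m ≥ 16.
Combining, 3^(m + 1) ≥ 33(m+1)^5.
By the principle of mathematical induction, the result holds for all n ≥ 16.
Hence the smallest such n_0 is 16.

n_0 = 16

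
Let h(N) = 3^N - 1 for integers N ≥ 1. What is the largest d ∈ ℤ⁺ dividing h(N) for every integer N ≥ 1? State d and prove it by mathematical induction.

Computing the first values: h(1) = 2 and h(2) = 8; gcd(2, 8) = 2, so d ≤ 2.
We prove 2 | 3^N - 1 for all N ≥ 1 by induction on N.
Base step (N = 1): h(1) = 2 = 2·(1), so 2 | h(1).
Inductive step: suppose the statement holds for some p ≥ 1, i.e. 2 | h(p). Then
3^{p+1} − 1^{p+1} = 3·3^p − 1·1^p = 3·(3^p − 1^p) + (2)·1^p. The first term is divisible by 2 by the inductive hypothesis, and the second term (2)·1^p is divisible by 2 since 2 | 2. Hence 2 | h(p+1).
By induction, the statement is established for all N ≥ 1.
Therefore the largest such d is 2.

d = 2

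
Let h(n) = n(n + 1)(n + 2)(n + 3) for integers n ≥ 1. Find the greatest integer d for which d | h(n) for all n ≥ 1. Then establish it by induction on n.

Computing the first values: h(1) = 24 and h(2) = 120; gcd(24, 120) = 24, so d ≤ 24.
We prove 24 | n(n + 1)(n + 2)(n + 3) for all n ≥ 1 by induction on n.
For the base case n = 1: h(1) = 24 = 24·(1), so 24 | h(1).
Inductive step: suppose the statement holds for some r ≥ 1, i.e. 24 | h(r). Then
h(r+1) − h(r) = (r+1)·(r+2)·(r+3)·(r+4) − r·(r+1)·(r+2)·(r+3) = (r+1)·(r+2)·(r+3)·[(r+4) − r] = 4·(r+1)·(r+2)·(r+3). The product of 3 consecutive integers is divisible by (3)! = 6, so h(r+1) − h(r) is divisible by 4·6 = 24. By the inductive hypothesis 24 | h(r), hence 24 | h(r+1).
Hence, by induction on n, the claim holds for every n ≥ 1.
Therefore the largest such d is 24.

d = 24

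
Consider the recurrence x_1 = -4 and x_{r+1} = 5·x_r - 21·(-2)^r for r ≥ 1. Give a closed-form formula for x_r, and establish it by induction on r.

x_r = 3(-2)^r + 2·5^(r - 1)

Computing the first terms: x_1 = -4, x_2 = 22, x_3 = 26. This suggests x_r = 3(-2)^r + 2·5^(r - 1).
Base step (r = 1): the formula gives -4 = -4 = x_1.
Inductive step: suppose the statement holds for some k ≥ 1, so x_k = 3(-2)^k + 2·5^(k - 1).
Then x_{k+1} = 5·x_k - 21·(-2)^k = 5·(3(-2)^k + 2·5^(k - 1)) - 21·(-2)^k = 3(-2)^(k + 1) + 2·5^k = 3(-2)^(k+1) + 2·5^((k+1) - 1),
which is the claimed formula at r = k+1.
This completes the induction.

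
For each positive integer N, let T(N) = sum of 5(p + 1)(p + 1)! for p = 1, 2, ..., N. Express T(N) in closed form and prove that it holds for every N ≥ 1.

We claim T(N) = 5(N + 2)! - 10 for all N ≥ 1.
Base case (N = 1): T(1) = 20, and the closed form gives 20. They agree.
For the inductive step, assume it holds for an arbitrary p ≥ 1, so T(p) = 5(p + 2)! - 10.
Then T(p+1) = T(p) + (5(p + 2)(p + 2)!) = (5(p + 2)! - 10) + (5(p + 2)(p + 2)!).
Simplifying, T(p+1) = 5((p+1) + 2)! - 10,
which is the closed form with N = p+1.
This completes the induction.

T(N) = 5(N + 2)! - 10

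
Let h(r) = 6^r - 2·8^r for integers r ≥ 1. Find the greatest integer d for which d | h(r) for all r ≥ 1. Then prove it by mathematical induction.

d = 2

Computing the first values: h(1) = -10 and h(2) = -92; gcd(-10, -92) = 2, so d ≤ 2.
We prove 2 | 6^r - 2·8^r for all r ≥ 1 by induction on r.
Base case (r = 1): h(1) = -10 = 2·(-5), so 2 | h(1).
Inductive step: suppose the statement holds for some m ≥ 1, i.e. 2 | h(m). Then
h(m+1) − 8·h(m) = (6^(m+1) - 2·8^(m+1)) − 8·(6^m - 2·8^m) = (1)·6^m·(6 − 8) = (-2)·6^m. Since 2 | h(m) by the inductive hypothesis, 2 | 8·h(m); and 2 | -2 since -2 = 2·-1. Therefore 2 | h(m+1).
By induction, the statement is established for all r ≥ 1.
Therefore the largest such d is 2.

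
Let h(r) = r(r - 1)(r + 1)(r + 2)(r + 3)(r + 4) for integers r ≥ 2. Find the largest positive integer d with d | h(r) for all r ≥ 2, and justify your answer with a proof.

d = 720

Computing the first values: h(2) = 720 and h(3) = 5040; gcd(720, 5040) = 720, so d ≤ 720.
We prove 720 | r(r - 1)(r + 1)(r + 2)(r + 3)(r + 4) for all r ≥ 2 by induction on r.
Base step (r = 2): h(2) = 720 = 720·(1), so 720 | h(2).
For the inductive step, assume it holds for an arbitrary m ≥ 2, i.e. 720 | h(m). Then
h(m+1) − h(m) = m·(m+1)·(m+2)·(m+3)·(m+4)·(m+5) − (m-1)·m·(m+1)·(m+2)·(m+3)·(m+4) = m·(m+1)·(m+2)·(m+3)·(m+4)·[(m+5) − (m-1)] = 6·m·(m+1)·(m+2)·(m+3)·(m+4). The product of 5 consecutive integers is divisible by (5)! = 120, so h(m+1) − h(m) is divisible by 6·120 = 720. By the inductive hypothesis 720 | h(m), hence 720 | h(m+1).
By induction, the statement is established for all r ≥ 2.
Therefore the largest such d is 720.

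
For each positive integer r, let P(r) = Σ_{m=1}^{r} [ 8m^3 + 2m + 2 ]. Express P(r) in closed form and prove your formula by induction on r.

We claim P(r) = r(2r^3 + 4r^2 + 3r + 3) for all r ≥ 1.
For the base case r = 1: P(1) = 12, and the closed form gives 12. They agree.
Inductive step: suppose the statement holds for some m ≥ 1, so P(m) = m(2m^3 + 4m^2 + 3m + 3).
Then P(m+1) = P(m) + (2m + 8(m + 1)^3 + 4) = (m(2m^3 + 4m^2 + 3m + 3)) + (2m + 8(m + 1)^3 + 4).
Simplifying, P(m+1) = (m + 1)(2m^3 + 10m^2 + 17m + 12) = (m+1)(2(m+1)^3 + 4(m+1)^2 + 3(m+1) + 3),
which is the closed form with r = m+1.
By induction, the statement is established for all r ≥ 1.

P(r) = r(2r^3 + 4r^2 + 3r + 3)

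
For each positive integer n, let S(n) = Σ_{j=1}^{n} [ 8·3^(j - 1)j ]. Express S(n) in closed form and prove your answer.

We claim S(n) = 2·3^n(2n - 1) + 2 for all n ≥ 1.
For the base case n = 1: S(1) = 8, and the closed form gives 8. They agree.
Inductive step: suppose the statement holds for some j ≥ 1, so S(j) = 2·3^j(2j - 1) + 2.
Then S(j+1) = S(j) + (8·3^j(j + 1)) = (2·3^j(2j - 1) + 2) + (8·3^j(j + 1)).
Simplifying, S(j+1) = 12·3^j·j + 6·3^j + 2 = 2·3^(j+1)(2(j+1) - 1) + 2,
which is the closed form with n = j+1.
This completes the induction.

S(n) = 2·3^n(2n - 1) + 2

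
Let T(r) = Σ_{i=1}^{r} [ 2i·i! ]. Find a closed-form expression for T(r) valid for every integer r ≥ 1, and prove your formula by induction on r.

T(r) = 2(r + 1)! - 2

We claim T(r) = 2(r + 1)! - 2 for all r ≥ 1.
Base case (r = 1): T(1) = 2, and the closed form gives 2. They agree.
Inductive step: assume the claim holds for r = i, so T(i) = 2(i + 1)! - 2.
Then T(i+1) = T(i) + (2(i + 1)(i + 1)!) = (2(i + 1)! - 2) + (2(i + 1)(i + 1)!).
Simplifying, T(i+1) = 2((i+1) + 1)! - 2,
which is the closed form with r = i+1.
This completes the induction.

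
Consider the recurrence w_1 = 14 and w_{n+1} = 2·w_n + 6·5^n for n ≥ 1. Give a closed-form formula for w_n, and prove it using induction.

w_n = 2^(n + 1) + 2·5^n

Computing the first terms: w_1 = 14, w_2 = 58, w_3 = 266. This suggests w_n = 2^(n + 1) + 2·5^n.
Base case (n = 1): the formula gives 14 = 14 = w_1.
For the inductive step, assume it holds for an arbitrary p ≥ 1, so w_p = 2^(p + 1) + 2·5^p.
Then w_{p+1} = 2·w_p + 6·5^p = 2·(2^(p + 1) + 2·5^p) + 6·5^p = 2^(p + 2) + 2·5^(p + 1) = 2^((p+1) + 1) + 2·5^(p+1),
which is the claimed formula at n = p+1.
Hence, by induction on n, the claim holds for every n ≥ 1.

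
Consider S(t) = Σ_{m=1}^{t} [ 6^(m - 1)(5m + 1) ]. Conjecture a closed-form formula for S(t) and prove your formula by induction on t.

We claim S(t) = 6^t·t for all t ≥ 1.
Base case (t = 1): S(1) = 6, and the closed form gives 6. They agree.
Inductive step: suppose the statement holds for some m ≥ 1, so S(m) = 6^m·m.
Then S(m+1) = S(m) + (6^m(5m + 6)) = (6^m·m) + (6^m(5m + 6)).
Simplifying, S(m+1) = 6^(m + 1)(m + 1) = 6^(m+1)·(m+1),
which is the closed form with t = m+1.
By induction, the statement is established for all t ≥ 1.

S(t) = 6^t·t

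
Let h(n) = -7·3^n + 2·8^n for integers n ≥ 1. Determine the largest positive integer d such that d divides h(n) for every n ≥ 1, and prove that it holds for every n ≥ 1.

Computing the first values: h(1) = -5 and h(2) = 65; gcd(-5, 65) = 5, so d ≤ 5.
We prove 5 | -7·3^n + 2·8^n for all n ≥ 1 by induction on n.
Base step (n = 1): h(1) = -5 = 5·(-1), so 5 | h(1).
For the inductive step, assume it holds for an arbitrary k ≥ 1, i.e. 5 | h(k). Then
h(k+1) − 8·h(k) = (-7·3^(k+1) + 2·8^(k+1)) − 8·(-7·3^k + 2·8^k) = (-7)·3^k·(3 − 8) = (35)·3^k. Since 5 | h(k) by the inductive hypothesis, 5 | 8·h(k); and 5 | 35 since 35 = 5·7. Therefore 5 | h(k+1).
By induction, the statement is established for all n ≥ 1.
Therefore the largest such d is 5.

d = 5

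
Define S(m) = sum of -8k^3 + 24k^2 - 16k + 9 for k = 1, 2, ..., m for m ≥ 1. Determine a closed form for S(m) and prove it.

We claim S(m) = -m(2m^3 - 4m^2 - 2m - 5) for all m ≥ 1.
For the base case m = 1: S(1) = 9, and the closed form gives 9. They agree.
Inductive step: suppose the statement holds for some k ≥ 1, so S(k) = k(-2k^3 + 4k^2 + 2k + 5).
Then S(k+1) = S(k) + (-8k^3 + 8k + 9) = (k(-2k^3 + 4k^2 + 2k + 5)) + (-8k^3 + 8k + 9).
Simplifying, S(k+1) = -(k + 1)(2k^3 + 2k^2 - 4k - 9) = -(k+1)(2(k+1)^3 - 4(k+1)^2 - 2(k+1) - 5),
which is the closed form with m = k+1.
By induction, the statement is established for all m ≥ 1.

S(m) = -m(2m^3 - 4m^2 - 2m - 5)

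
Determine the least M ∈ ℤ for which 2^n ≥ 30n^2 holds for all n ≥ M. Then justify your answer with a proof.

M = 13

At n = 12: 4096 < 4320, so the inequality fails and M ≥ 13. We prove 2^n ≥ 30n^2 for all n ≥ 13.
Base case (n = 13): 2^n = 8192 and 30n^2 = 5070, so 8192 ≥ 5070.
Inductive step: assume the claim holds for n = m, so 2^m ≥ 30m^2.
Then 2^(m + 1) = 2·(2^m) ≥ 2·(30m^2).
Also, for m ≥ 13 we have 2·(30m^2) ≥ 30(m+1)^2, since 2 ≥ (1 + 1/m)^2 for all m ≥ 13.
Combining, 2^(m + 1) ≥ 30(m+1)^2.
This completes the induction.
Hence the smallest such M is 13.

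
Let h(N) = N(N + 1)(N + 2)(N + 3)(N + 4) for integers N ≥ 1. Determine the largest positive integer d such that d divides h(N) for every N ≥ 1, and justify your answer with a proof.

d = 120

Computing the first values: h(1) = 120 and h(2) = 720; gcd(120, 720) = 120, so d ≤ 120.
We prove 120 | N(N + 1)(N + 2)(N + 3)(N + 4) for all N ≥ 1 by induction on N.
Base step (N = 1): h(1) = 120 = 120·(1), so 120 | h(1).
Inductive step: suppose the statement holds for some p ≥ 1, i.e. 120 | h(p). Then
h(p+1) − h(p) = (p+1)·(p+2)·(p+3)·(p+4)·(p+5) − p·(p+1)·(p+2)·(p+3)·(p+4) = (p+1)·(p+2)·(p+3)·(p+4)·[(p+5) − p] = 5·(p+1)·(p+2)·(p+3)·(p+4). The product of 4 consecutive integers is divisible by (4)! = 24, so h(p+1) − h(p) is divisible by 5·24 = 120. By the inductive hypothesis 120 | h(p), hence 120 | h(p+1).
This completes the induction.
Therefore the largest such d is 120.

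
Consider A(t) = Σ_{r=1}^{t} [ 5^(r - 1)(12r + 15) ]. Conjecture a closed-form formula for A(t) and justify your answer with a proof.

We claim A(t) = 3·5^t(t + 1) - 3 for all t ≥ 1.
Base step (t = 1): A(1) = 27, and the closed form gives 27. They agree.
Suppose the result is true for t = r, so A(r) = 3·5^r(r + 1) - 3.
Then A(r+1) = A(r) + (5^r(12r + 27)) = (3·5^r(r + 1) - 3) + (5^r(12r + 27)).
Simplifying, A(r+1) = 15·5^r·r + 30·5^r - 3 = 3·5^(r+1)((r+1) + 1) - 3,
which is the closed form with t = r+1.
By induction, the statement is established for all t ≥ 1.

A(t) = 3·5^t(t + 1) - 3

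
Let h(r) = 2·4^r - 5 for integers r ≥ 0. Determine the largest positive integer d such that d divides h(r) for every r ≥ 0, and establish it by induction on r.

Computing the first values: h(0) = -3 and h(1) = 3; gcd(-3, 3) = 3, so d ≤ 3.
We prove 3 | 2·4^r - 5 for all r ≥ 0 by induction on r.
When r = 0: h(0) = -3 = 3·(-1), so 3 | h(0).
For the inductive step, assume it holds for an arbitrary p ≥ 0, i.e. 3 | h(p). Then
h(p+1) = 2·4^(p+1) - 5 = 4·(2·4^p - 5) + 15 = 4·h(p) + 15. The first term is divisible by 3 by the inductive hypothesis, and 15 is divisible by 3. Hence 3 | h(p+1).
By the principle of mathematical induction, the result holds for all r ≥ 0.
Therefore the largest such d is 3.

d = 3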